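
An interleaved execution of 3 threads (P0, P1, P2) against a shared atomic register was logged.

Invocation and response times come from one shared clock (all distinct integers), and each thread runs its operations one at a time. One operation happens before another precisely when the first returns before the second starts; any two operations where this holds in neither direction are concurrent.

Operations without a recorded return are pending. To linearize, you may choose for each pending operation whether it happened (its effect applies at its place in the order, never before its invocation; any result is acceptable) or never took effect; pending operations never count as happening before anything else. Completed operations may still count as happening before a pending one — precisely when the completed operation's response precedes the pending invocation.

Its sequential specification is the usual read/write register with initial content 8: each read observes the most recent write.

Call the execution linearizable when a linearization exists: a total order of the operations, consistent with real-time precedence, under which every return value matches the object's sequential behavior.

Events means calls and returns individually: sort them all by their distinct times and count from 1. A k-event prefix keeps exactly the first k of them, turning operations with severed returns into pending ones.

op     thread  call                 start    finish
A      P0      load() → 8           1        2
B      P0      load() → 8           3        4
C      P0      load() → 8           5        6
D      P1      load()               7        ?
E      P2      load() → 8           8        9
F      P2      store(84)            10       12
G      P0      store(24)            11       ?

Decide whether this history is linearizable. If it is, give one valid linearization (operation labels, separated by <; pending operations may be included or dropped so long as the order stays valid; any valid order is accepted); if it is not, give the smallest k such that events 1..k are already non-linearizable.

after step 1 (A load() → 8): value 8
after step 2 (B load() → 8): value 8
after step 3 (C load() → 8): value 8
after step 4 (D load() (pending, included)): value 8
after step 5 (E load() → 8): value 8
after step 6 (F store(84)): value 84

linearizable — witness: A < B < C < D < E < F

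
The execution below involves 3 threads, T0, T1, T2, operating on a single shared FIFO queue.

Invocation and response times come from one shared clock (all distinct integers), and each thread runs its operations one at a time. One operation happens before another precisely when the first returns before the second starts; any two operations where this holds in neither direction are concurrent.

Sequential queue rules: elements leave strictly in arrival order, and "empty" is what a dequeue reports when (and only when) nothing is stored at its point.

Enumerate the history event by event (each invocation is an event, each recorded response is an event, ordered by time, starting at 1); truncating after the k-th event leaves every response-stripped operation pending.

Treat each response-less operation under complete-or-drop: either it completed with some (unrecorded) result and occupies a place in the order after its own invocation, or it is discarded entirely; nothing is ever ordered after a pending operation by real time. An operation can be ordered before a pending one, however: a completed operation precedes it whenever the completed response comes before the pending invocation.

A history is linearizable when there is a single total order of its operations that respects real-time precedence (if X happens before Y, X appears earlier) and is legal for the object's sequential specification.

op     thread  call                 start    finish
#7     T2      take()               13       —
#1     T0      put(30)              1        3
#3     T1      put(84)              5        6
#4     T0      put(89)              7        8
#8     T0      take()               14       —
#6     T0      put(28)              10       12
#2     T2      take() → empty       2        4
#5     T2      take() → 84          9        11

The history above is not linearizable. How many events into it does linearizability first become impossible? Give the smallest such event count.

11

events 1..10 are still linearizable — one witness is #2, #1, #3, #4:
after step 1 (#2 take() → empty): queue <>
after step 2 (#1 put(30)): queue <30>
after step 3 (#3 put(84)): queue <30,84>
after step 4 (#4 put(89)): queue <30,84,89>
include event 11 — #5 responding at 11 — and every candidate order breaks
no completion choice of the 1 pending operation (#6) rescues it — every subset was tried
e.g. #1, #2, #3, #4, #5 (pending dropped): illegal at step 2, since #2 take() → empty cannot apply there
e.g. #2, #1, #3, #4, #5 (pending dropped): illegal at step 5, since #5 take() → 84 cannot apply there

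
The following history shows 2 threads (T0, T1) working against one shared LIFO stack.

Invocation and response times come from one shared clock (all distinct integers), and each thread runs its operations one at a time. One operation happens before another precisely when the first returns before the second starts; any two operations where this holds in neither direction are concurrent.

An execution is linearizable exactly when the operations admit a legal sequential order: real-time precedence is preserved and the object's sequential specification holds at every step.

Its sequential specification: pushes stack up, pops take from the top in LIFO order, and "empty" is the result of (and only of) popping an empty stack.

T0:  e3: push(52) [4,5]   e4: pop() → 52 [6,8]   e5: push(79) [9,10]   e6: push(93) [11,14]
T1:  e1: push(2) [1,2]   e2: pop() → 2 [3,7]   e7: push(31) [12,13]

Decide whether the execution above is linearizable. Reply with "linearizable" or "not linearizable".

linearizable

witness order: e1, e2, e3, e4, e5, e6, e7
1. e1 push(2), leaving stack <2>
2. e2 pop() → 2, leaving stack <>
3. e3 push(52), leaving stack <52>
4. e4 pop() → 52, leaving stack <>
5. e5 push(79), leaving stack <79>
6. e6 push(93), leaving stack <79,93>
7. e7 push(31), leaving stack <79,93,31>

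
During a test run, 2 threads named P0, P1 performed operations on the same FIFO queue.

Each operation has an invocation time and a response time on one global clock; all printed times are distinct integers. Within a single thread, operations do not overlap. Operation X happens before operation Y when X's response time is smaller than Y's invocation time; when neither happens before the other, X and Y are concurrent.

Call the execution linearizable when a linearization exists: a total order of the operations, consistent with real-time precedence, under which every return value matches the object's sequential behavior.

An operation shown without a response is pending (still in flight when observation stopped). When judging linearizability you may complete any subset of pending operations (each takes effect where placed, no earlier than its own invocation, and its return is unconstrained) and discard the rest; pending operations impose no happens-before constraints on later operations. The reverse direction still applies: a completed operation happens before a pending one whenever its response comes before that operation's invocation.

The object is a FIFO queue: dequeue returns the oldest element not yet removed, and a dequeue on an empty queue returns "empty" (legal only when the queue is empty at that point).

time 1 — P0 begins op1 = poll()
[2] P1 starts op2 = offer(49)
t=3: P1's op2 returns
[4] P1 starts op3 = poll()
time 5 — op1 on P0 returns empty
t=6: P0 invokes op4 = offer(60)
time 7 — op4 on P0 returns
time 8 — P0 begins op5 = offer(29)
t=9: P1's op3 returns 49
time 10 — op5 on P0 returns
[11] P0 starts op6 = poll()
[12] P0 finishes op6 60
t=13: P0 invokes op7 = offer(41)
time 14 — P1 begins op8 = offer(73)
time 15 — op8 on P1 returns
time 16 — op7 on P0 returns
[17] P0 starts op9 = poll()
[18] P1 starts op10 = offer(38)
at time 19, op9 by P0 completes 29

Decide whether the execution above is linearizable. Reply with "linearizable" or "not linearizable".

linearizable

one valid linearization: op1, op2, op3, op4, op5, op6, op7, op8, op9
step 1: op1 poll() → empty — queue <>
step 2: op2 offer(49) — queue <49>
step 3: op3 poll() → 49 — queue <>
step 4: op4 offer(60) — queue <60>
step 5: op5 offer(29) — queue <60,29>
step 6: op6 poll() → 60 — queue <29>
step 7: op7 offer(41) — queue <29,41>
step 8: op8 offer(73) — queue <29,41,73>
step 9: op9 poll() → 29 — queue <41,73>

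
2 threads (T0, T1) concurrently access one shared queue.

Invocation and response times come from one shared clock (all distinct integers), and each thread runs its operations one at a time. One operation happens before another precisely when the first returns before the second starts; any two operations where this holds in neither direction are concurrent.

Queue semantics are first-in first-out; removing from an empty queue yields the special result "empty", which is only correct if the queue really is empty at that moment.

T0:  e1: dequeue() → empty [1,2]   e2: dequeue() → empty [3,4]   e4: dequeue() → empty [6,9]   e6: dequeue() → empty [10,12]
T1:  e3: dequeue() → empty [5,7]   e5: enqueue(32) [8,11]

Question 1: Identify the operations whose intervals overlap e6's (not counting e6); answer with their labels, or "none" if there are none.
e6 spans [10,12]: anything still running between times 10 and 12 counts as concurrent
e1 [1,2]: before
e2 [3,4]: before
e3 [5,7]: before
e4 [6,9]: before
e5 [8,11]: concurrent

e5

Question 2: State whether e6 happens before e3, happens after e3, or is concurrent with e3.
e6 spans [10,12], e3 spans [5,7]
resp(e3)=7 < inv(e6)=10

after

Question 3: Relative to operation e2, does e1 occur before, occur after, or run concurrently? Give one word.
e1 spans [1,2], e2 spans [3,4]
resp(e1)=2 < inv(e2)=3

before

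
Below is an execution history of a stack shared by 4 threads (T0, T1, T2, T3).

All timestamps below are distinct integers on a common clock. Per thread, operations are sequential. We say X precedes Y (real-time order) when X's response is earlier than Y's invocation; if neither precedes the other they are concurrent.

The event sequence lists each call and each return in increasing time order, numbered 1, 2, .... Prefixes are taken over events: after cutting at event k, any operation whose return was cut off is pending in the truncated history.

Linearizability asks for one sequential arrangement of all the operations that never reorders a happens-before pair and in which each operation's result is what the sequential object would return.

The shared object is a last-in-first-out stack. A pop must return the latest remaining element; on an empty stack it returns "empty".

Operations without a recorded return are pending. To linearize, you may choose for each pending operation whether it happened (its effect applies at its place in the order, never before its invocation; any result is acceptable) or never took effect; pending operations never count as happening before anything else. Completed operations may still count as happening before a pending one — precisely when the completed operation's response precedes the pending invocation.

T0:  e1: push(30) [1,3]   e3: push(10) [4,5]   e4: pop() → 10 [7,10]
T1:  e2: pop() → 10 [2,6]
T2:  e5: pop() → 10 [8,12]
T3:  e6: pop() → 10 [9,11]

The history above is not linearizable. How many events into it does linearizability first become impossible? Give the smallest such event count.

one valid order for events 1..9 is e1, e3, e2:
1. e1 push(30), leaving stack <30>
2. e3 push(10), leaving stack <30,10>
3. e2 pop() → 10, leaving stack <30>
adding event 10 (e4 responds at 10) leaves no legal real-time order
include/drop combinations of the 2 pending operations (e5, e6) were all tried; none helps
take e1, e2, e3, e4 (pending dropped): step 2 already fails, because e2 pop() → 10 cannot occur there
take e1, e3, e2, e4 (pending dropped): step 4 already fails, because e4 pop() → 10 cannot occur there

10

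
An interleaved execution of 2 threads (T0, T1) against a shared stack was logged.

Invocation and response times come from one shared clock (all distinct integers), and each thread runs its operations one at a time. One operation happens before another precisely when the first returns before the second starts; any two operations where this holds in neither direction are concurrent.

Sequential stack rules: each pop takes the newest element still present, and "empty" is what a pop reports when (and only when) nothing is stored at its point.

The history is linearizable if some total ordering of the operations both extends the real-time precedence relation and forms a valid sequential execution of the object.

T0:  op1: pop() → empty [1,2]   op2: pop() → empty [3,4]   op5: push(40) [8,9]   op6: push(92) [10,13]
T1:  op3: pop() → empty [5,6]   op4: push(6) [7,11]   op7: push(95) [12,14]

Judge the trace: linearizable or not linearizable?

linearizable

one valid linearization: op1, op2, op3, op4, op5, op6, op7
after step 1 (op1 pop() → empty): stack <>
after step 2 (op2 pop() → empty): stack <>
after step 3 (op3 pop() → empty): stack <>
after step 4 (op4 push(6)): stack <6>
after step 5 (op5 push(40)): stack <6,40>
after step 6 (op6 push(92)): stack <6,40,92>
after step 7 (op7 push(95)): stack <6,40,92,95>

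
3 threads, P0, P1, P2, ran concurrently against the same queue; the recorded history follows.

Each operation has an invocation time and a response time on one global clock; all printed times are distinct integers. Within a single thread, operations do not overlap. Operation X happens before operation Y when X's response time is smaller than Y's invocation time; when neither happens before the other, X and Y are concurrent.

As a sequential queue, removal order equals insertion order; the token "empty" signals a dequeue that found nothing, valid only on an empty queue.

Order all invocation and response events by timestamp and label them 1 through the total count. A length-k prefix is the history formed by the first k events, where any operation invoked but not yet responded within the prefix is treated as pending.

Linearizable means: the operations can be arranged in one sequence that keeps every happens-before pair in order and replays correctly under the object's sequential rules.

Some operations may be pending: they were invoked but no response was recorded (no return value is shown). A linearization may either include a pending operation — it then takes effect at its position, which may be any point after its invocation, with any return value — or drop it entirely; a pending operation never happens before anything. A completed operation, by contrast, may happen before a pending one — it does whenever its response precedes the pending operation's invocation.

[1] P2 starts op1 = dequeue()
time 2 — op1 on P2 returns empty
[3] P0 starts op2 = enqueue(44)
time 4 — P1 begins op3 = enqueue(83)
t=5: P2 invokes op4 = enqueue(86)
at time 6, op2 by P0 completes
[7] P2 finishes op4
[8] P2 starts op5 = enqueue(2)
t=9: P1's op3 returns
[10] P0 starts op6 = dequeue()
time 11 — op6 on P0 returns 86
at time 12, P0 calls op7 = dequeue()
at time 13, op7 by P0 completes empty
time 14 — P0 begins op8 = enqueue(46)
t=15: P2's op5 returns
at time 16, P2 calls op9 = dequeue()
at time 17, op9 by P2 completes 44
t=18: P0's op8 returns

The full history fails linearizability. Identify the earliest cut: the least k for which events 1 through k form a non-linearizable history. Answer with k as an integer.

events 1..12 are linearizable, e.g. via op1, op4, op2, op3, op5, op6:
1. op1 dequeue() → empty, leaving queue <>
2. op4 enqueue(86), leaving queue <86>
3. op2 enqueue(44), leaving queue <86,44>
4. op3 enqueue(83), leaving queue <86,44,83>
5. op5 enqueue(2) (pending, included), leaving queue <86,44,83,2>
6. op6 dequeue() → 86, leaving queue <44,83,2>
at event 13 (op7's time-13 response) nothing linearizes any more
completion choices over the 1 pending operation (op5) were checked; none helps
e.g. op1, op2, op3, op4, op6, op7 (pending dropped): illegal at step 5, since op6 dequeue() → 86 cannot apply there
e.g. op1, op2, op4, op3, op6, op7 (pending dropped): illegal at step 5, since op6 dequeue() → 86 cannot apply there

13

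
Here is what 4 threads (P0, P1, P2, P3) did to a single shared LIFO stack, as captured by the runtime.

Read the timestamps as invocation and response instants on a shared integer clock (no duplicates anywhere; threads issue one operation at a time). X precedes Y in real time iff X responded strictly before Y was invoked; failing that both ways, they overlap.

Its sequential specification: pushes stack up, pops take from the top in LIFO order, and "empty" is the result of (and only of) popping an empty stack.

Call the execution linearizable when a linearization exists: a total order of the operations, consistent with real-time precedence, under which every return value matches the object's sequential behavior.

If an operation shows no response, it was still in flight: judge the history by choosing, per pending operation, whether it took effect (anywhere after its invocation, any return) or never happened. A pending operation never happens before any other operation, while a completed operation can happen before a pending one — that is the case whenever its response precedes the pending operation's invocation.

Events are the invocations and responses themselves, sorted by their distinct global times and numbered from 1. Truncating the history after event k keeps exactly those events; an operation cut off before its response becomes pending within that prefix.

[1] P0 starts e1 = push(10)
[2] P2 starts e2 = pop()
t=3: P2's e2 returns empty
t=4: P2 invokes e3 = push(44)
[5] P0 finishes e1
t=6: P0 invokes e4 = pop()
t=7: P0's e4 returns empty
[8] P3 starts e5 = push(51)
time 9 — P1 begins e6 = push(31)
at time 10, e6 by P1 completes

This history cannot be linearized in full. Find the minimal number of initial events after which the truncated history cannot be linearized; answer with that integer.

7

events 1..6 are linearizable, e.g. via e2, e1:
after step 1 (e2 pop() → empty): stack <>
after step 2 (e1 push(10)): stack <10>
include event 7 — e4 responding at 7 — and every candidate order breaks
including or dropping the 1 pending operation (e3) in any combination fails
e.g. e1, e2, e4 (pending dropped): illegal at step 2, since e2 pop() → empty cannot apply there
e.g. e2, e1, e4 (pending dropped): illegal at step 3, since e4 pop() → empty cannot apply there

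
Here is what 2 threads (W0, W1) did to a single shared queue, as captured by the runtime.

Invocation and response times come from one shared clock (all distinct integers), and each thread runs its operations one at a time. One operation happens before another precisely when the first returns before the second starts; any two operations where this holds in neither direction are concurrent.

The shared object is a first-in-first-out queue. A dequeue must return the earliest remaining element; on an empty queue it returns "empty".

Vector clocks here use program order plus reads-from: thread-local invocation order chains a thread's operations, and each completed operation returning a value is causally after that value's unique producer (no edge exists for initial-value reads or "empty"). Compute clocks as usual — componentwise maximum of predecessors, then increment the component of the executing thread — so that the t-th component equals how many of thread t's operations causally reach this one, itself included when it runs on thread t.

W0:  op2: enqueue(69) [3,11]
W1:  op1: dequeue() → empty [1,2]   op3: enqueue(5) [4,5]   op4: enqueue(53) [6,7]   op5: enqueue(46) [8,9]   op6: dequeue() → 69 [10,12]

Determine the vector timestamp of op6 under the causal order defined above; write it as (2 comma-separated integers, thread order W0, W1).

invoked at 1, op1 has no predecessors; its own W1 bump gives (0, 1)
invoked at 3, op2 has no predecessors; its own W0 bump gives (1, 0)
op3 (invocation 4): componentwise max over VC(op1)=(0, 1), +1 at W1, giving (0, 2)
op4 (invocation 6): componentwise max over VC(op3)=(0, 2), +1 at W1, giving (0, 3)
op5 (invocation 8): componentwise max over VC(op4)=(0, 3), +1 at W1, giving (0, 4)
op6 (invocation 10): componentwise max over VC(op2)=(1, 0), VC(op5)=(0, 4), +1 at W1, giving (1, 5)
target: VC(op6) = (1, 5)

(1, 5)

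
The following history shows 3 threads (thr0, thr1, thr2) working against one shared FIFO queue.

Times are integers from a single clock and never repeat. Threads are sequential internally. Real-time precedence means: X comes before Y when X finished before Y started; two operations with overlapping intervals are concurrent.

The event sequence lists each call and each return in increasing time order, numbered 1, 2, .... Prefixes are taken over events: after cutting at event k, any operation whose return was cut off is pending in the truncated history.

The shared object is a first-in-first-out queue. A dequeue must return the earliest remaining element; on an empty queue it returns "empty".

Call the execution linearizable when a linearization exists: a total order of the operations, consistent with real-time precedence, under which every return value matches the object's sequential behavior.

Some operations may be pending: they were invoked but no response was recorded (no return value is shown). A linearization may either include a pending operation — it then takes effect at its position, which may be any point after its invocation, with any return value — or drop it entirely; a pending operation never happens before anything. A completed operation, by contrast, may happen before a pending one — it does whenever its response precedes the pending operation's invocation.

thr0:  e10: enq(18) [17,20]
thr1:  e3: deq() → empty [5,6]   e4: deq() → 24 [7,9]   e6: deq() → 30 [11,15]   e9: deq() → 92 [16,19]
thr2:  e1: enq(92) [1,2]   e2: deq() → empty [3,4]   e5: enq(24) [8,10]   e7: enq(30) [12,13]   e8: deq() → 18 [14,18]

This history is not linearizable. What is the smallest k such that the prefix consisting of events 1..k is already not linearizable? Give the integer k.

4

a valid linearization of events 1..3 exists, for instance e1:
1. e1 enq(92), leaving queue <92>
include event 4 — e2 responding at 4 — and every candidate order breaks
one such order, e1, e2, breaks at step 2 where e2 deq() → empty is illegal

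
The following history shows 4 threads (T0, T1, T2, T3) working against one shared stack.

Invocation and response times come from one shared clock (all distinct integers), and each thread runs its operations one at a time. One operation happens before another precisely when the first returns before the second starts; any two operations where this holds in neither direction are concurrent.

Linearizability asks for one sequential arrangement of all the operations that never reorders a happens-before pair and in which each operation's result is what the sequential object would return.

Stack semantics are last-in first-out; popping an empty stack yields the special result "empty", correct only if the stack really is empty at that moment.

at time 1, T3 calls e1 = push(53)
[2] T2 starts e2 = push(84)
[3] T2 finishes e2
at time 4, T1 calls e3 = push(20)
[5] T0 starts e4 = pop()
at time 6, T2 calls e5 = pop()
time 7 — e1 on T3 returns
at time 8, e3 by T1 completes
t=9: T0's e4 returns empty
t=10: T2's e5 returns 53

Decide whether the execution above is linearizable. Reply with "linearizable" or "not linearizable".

not linearizable

already the first 10 events (up to e5's response at time 10) admit no linearization; the first 9 still do
the 5 completed operations admit 30 real-time orders; each fails the stack replay
for example e1, e2, e3, e4, e5 fails at step 4: e4 pop() → empty is not legal there
for example e1, e2, e3, e5, e4 fails at step 4: e5 pop() → 53 is not legal there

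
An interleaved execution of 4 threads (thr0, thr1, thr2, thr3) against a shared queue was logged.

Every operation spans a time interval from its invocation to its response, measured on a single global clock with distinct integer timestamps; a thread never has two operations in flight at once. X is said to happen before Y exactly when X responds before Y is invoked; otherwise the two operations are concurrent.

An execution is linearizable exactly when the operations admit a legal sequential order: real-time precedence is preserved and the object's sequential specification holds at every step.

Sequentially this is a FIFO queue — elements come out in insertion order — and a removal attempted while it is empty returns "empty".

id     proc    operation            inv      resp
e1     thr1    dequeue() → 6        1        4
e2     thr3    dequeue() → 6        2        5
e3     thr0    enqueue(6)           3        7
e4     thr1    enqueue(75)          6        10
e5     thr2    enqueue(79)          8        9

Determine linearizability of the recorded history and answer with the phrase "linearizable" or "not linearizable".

not linearizable

already the first 5 events (up to e2's response at time 5) admit no linearization; the first 4 still do
real-time-consistent orders of the 2 completed operations: 2 — all fail the queue replay
including or dropping the 1 pending operation (e3) in any combination fails
one such order, e1, e2 (pending dropped), breaks at step 1 where e1 dequeue() → 6 is illegal
one such order, e2, e1 (pending dropped), breaks at step 1 where e2 dequeue() → 6 is illegal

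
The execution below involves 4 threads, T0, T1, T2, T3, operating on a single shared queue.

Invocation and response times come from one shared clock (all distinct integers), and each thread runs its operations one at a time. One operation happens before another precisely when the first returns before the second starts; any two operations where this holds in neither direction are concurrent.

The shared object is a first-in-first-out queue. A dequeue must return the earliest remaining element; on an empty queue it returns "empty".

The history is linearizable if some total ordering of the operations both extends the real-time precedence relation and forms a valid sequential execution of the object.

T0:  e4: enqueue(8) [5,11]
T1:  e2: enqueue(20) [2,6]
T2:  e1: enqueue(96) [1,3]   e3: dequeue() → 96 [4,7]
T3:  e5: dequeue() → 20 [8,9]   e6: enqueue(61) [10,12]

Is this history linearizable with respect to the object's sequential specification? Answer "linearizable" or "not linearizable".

linearizable

witness order: e1, e2, e3, e4, e5, e6
1. e1 enqueue(96), leaving queue <96>
2. e2 enqueue(20), leaving queue <96,20>
3. e3 dequeue() → 96, leaving queue <20>
4. e4 enqueue(8), leaving queue <20,8>
5. e5 dequeue() → 20, leaving queue <8>
6. e6 enqueue(61), leaving queue <8,61>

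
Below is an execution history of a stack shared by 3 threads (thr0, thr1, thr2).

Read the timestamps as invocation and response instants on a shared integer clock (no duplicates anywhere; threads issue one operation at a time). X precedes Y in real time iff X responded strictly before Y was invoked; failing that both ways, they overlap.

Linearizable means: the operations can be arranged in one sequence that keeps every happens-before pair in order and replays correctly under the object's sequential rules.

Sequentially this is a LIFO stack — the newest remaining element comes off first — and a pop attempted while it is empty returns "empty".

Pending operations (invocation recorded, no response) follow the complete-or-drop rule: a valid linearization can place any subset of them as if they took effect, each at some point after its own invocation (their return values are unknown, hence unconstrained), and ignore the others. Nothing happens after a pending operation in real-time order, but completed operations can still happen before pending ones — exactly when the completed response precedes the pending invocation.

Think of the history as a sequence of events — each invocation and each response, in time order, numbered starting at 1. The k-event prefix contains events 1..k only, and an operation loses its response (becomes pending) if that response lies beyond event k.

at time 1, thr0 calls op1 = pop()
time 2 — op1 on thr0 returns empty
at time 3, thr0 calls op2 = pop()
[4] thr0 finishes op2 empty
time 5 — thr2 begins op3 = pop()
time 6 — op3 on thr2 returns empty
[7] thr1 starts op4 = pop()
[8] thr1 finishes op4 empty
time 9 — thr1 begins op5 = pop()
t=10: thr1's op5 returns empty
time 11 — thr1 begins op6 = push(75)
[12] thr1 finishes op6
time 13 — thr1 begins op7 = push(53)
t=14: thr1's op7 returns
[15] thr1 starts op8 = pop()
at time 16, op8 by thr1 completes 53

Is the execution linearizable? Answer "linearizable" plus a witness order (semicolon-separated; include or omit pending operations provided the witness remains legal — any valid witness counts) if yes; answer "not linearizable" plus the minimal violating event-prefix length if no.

linearizable — witness: op1; op2; op3; op4; op5; op6; op7; op8

1. op1 pop() → empty, leaving stack <>
2. op2 pop() → empty, leaving stack <>
3. op3 pop() → empty, leaving stack <>
4. op4 pop() → empty, leaving stack <>
5. op5 pop() → empty, leaving stack <>
6. op6 push(75), leaving stack <75>
7. op7 push(53), leaving stack <75,53>
8. op8 pop() → 53, leaving stack <75>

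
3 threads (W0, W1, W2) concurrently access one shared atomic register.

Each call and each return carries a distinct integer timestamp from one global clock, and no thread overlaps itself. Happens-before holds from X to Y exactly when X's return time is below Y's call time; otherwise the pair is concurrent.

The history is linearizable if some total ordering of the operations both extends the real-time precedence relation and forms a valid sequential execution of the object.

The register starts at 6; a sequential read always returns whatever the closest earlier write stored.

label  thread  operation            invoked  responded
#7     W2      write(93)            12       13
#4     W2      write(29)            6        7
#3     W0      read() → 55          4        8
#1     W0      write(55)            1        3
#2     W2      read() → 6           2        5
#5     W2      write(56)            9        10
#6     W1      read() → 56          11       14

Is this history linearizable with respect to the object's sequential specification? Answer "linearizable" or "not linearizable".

witness order: #2, #1, #3, #4, #5, #6, #7
after step 1 (#2 read() → 6): value 6
after step 2 (#1 write(55)): value 55
after step 3 (#3 read() → 55): value 55
after step 4 (#4 write(29)): value 29
after step 5 (#5 write(56)): value 56
after step 6 (#6 read() → 56): value 56
after step 7 (#7 write(93)): value 93

linearizable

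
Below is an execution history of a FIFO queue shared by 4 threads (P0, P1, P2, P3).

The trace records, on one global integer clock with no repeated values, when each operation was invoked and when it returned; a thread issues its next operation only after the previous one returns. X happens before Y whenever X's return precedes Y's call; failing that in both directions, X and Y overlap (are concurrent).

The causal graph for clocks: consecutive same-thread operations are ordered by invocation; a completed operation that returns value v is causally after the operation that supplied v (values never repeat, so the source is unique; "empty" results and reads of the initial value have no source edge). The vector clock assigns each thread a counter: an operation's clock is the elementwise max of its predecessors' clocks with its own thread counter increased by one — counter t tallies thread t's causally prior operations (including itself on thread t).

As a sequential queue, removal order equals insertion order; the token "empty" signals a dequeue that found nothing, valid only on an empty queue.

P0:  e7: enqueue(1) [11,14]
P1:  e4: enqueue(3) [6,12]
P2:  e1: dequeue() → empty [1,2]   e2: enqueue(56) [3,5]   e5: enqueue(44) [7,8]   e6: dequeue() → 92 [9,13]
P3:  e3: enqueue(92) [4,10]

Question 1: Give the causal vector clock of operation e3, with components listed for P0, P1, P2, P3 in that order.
VC(e3, invoked at 4): no causal predecessors; +1 on P3 → (0, 0, 0, 1)
VC(e1, invoked at 1): no causal predecessors; +1 on P2 → (0, 0, 1, 0)
VC(e4, invoked at 6): no causal predecessors; +1 on P1 → (0, 1, 0, 0)
VC(e7, invoked at 11): no causal predecessors; +1 on P0 → (1, 0, 0, 0)
invoked at 3, e2 merges VC(e1)=(0, 0, 1, 0) and bumps P2's slot → (0, 0, 2, 0)
invoked at 7, e5 merges VC(e2)=(0, 0, 2, 0) and bumps P2's slot → (0, 0, 3, 0)
invoked at 9, e6 merges VC(e3)=(0, 0, 0, 1), VC(e5)=(0, 0, 3, 0) and bumps P2's slot → (0, 0, 4, 1)
target: VC(e3) = (0, 0, 0, 1)

(0, 0, 0, 1)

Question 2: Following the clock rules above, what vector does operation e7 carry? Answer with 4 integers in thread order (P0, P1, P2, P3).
no predecessors for e3 (invoked 4): P3 increments from zero → (0, 0, 0, 1)
no predecessors for e1 (invoked 1): P2 increments from zero → (0, 0, 1, 0)
no predecessors for e4 (invoked 6): P1 increments from zero → (0, 1, 0, 0)
no predecessors for e7 (invoked 11): P0 increments from zero → (1, 0, 0, 0)
merge at e2 (invoked 3): VC(e1)=(0, 0, 1, 0), own-thread bump on P2 → (0, 0, 2, 0)
merge at e5 (invoked 7): VC(e2)=(0, 0, 2, 0), own-thread bump on P2 → (0, 0, 3, 0)
merge at e6 (invoked 9): VC(e3)=(0, 0, 0, 1), VC(e5)=(0, 0, 3, 0), own-thread bump on P2 → (0, 0, 4, 1)
target: VC(e7) = (1, 0, 0, 0)

(1, 0, 0, 0)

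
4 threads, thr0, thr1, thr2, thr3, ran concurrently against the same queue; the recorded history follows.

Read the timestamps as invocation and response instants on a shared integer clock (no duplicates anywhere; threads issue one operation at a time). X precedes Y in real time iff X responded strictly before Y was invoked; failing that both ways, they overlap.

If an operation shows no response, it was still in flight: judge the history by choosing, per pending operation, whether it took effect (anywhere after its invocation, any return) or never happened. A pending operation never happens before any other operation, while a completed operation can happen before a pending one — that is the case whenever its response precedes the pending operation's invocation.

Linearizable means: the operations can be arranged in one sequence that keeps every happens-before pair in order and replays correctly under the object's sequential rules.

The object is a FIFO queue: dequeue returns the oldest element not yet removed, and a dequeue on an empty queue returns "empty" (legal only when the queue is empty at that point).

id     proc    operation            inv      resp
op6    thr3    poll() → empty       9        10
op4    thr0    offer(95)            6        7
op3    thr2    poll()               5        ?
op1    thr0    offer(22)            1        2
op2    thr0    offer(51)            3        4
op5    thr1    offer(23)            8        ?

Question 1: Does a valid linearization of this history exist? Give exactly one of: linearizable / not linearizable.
not linearizable

prefix check: 1..9 passes, 1..10 fails once op6's time-10 response joins
one real-time candidate order over the 4 completed operations — the queue replay rejects it
include/drop combinations of the 2 pending operations (op3, op5) were all tried; none helps
one such order, op1, op2, op4, op6 (pending dropped), breaks at step 4 where op6 poll() → empty is illegal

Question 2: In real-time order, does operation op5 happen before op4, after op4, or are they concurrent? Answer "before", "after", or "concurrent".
after

op5 spans [8,…), op4 spans [6,7]
resp(op4)=7 < inv(op5)=8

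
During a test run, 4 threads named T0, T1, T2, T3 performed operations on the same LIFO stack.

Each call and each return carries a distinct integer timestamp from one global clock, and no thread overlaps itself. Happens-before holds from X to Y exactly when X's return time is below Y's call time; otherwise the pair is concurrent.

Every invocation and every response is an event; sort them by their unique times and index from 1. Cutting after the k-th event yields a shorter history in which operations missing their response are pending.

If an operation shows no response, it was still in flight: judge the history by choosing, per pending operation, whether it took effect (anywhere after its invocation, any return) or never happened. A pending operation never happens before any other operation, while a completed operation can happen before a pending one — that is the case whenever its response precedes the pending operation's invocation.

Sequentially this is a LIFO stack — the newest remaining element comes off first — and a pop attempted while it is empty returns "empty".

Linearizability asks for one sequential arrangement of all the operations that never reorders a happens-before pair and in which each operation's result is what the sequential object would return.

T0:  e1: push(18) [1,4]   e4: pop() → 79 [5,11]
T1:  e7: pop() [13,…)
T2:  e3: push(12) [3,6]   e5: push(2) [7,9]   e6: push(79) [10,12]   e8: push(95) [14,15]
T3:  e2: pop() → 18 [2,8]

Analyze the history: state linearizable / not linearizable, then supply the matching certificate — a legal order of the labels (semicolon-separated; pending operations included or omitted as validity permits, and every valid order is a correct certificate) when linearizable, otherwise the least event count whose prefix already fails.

linearizable — witness: e1; e2; e3; e5; e6; e4; e7; e8

step 1: e1 push(18) — stack <18>
step 2: e2 pop() → 18 — stack <>
step 3: e3 push(12) — stack <12>
step 4: e5 push(2) — stack <12,2>
step 5: e6 push(79) — stack <12,2,79>
step 6: e4 pop() → 79 — stack <12,2>
step 7: e7 pop() (pending, included) — stack <12>
step 8: e8 push(95) — stack <12,95>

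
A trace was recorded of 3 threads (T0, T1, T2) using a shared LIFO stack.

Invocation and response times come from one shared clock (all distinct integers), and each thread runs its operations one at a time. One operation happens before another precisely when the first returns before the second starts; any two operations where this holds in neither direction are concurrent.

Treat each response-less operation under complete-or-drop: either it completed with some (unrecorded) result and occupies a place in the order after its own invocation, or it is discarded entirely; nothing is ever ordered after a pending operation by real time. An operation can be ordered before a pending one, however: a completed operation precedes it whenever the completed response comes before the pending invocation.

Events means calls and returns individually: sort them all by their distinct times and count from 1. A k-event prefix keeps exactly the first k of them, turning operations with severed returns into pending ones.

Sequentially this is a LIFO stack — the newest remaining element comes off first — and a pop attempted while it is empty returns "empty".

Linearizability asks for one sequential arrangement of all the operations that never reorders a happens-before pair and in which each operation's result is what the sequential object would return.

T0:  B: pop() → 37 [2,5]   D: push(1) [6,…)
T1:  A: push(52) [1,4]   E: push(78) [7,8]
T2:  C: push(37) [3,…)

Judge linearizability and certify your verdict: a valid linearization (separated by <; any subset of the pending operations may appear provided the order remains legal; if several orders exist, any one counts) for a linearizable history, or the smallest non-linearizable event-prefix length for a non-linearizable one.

after step 1 (A push(52)): stack <52>
after step 2 (C push(37) (pending, included)): stack <52,37>
after step 3 (B pop() → 37): stack <52>
after step 4 (D push(1) (pending, included)): stack <52,1>
after step 5 (E push(78)): stack <52,1,78>

linearizable — witness: A < C < B < D < E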